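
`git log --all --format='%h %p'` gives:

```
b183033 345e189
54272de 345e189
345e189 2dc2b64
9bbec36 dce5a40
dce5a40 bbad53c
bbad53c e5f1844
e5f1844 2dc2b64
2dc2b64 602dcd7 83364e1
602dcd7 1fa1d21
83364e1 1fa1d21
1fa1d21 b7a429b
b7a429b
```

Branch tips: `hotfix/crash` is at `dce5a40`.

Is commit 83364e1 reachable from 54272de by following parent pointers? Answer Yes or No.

Ancestors of 54272de (commits reachable by following parents): {1fa1d21, 2dc2b64, 345e189, 54272de, 602dcd7, 83364e1, b7a429b}.
83364e1 is in that set, so it is an ancestor of 54272de.

Yes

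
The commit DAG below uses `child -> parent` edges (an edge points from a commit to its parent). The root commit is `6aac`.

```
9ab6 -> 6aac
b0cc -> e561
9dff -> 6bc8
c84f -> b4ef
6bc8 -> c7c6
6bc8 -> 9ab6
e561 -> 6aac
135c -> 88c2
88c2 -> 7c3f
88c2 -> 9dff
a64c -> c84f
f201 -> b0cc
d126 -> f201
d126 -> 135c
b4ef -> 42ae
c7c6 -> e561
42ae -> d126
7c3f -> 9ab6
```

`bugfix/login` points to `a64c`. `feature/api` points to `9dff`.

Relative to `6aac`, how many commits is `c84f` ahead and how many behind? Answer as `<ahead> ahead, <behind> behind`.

14 ahead, 0 behind

Reachable from c84f: {135c, 42ae, 6aac, 6bc8, 7c3f, 88c2, 9ab6, 9dff, b0cc, b4ef, c7c6, c84f, d126, e561, f201}.
Reachable from 6aac: {6aac}.
Only in c84f's history (ahead): {135c, 42ae, 6bc8, 7c3f, 88c2, 9ab6, 9dff, b0cc, b4ef, c7c6, c84f, d126, e561, f201} — 14.
Only in 6aac's history (behind): {} — 0.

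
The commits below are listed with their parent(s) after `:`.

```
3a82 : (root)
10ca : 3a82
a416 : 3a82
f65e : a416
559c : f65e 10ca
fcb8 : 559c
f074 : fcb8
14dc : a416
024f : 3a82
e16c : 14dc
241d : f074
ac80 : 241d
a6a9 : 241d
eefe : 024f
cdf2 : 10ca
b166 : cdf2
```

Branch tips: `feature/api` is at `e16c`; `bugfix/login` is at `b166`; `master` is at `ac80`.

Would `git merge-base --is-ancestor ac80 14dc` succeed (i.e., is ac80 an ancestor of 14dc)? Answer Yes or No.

Ancestors of 14dc: {14dc, 3a82, a416}.
ac80 is not in that set, so it is not an ancestor of 14dc.

No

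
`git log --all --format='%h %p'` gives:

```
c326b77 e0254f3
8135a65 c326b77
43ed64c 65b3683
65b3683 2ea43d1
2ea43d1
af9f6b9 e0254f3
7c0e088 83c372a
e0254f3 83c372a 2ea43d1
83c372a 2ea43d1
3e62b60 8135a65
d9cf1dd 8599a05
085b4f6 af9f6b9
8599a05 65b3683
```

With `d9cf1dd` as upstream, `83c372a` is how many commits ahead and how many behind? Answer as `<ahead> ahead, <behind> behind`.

1 ahead, 3 behind

Reachable from 83c372a: {2ea43d1, 83c372a}.
Reachable from d9cf1dd: {2ea43d1, 65b3683, 8599a05, d9cf1dd}.
Only in 83c372a's history (ahead): {83c372a} — 1.
Only in d9cf1dd's history (behind): {65b3683, 8599a05, d9cf1dd} — 3.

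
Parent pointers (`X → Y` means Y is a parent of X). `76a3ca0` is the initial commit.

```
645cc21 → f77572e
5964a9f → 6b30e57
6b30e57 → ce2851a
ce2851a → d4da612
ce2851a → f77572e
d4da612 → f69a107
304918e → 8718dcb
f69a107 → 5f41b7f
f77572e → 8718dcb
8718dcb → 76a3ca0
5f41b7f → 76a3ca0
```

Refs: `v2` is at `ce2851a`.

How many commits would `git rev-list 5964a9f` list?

9

Walking parent pointers from 5964a9f: reachable set = {5964a9f, 5f41b7f, 6b30e57, 76a3ca0, 8718dcb, ce2851a, d4da612, f69a107, f77572e}.
That is 9 commits.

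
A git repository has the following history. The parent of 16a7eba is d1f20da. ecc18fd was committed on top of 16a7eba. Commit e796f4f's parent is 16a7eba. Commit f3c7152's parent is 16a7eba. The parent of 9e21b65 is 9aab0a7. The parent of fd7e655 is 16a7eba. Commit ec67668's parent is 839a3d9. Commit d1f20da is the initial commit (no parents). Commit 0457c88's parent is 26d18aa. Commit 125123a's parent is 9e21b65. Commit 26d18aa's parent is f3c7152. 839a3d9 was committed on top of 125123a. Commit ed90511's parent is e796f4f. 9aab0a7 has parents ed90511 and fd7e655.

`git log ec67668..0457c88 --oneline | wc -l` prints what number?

3

Reachable from 0457c88: {0457c88, 16a7eba, 26d18aa, d1f20da, f3c7152}.
Reachable from ec67668: {125123a, 16a7eba, 839a3d9, 9aab0a7, 9e21b65, d1f20da, e796f4f, ec67668, ed90511, fd7e655}.
In 0457c88's history but not ec67668's: {0457c88, 26d18aa, f3c7152} — 3 commits.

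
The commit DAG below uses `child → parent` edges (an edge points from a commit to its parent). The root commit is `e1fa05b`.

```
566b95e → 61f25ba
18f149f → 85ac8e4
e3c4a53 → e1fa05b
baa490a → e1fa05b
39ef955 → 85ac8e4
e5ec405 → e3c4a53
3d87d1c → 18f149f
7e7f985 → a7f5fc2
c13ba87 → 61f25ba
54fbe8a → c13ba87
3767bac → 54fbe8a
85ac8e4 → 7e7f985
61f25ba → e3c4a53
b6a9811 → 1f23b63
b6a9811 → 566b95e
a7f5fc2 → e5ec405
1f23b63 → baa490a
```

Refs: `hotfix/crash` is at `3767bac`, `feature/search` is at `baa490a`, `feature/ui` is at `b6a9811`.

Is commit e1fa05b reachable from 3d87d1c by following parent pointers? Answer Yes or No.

Ancestors of 3d87d1c (commits reachable by following parents): {18f149f, 3d87d1c, 7e7f985, 85ac8e4, a7f5fc2, e1fa05b, e3c4a53, e5ec405}.
e1fa05b is in that set, so it is an ancestor of 3d87d1c.

Yes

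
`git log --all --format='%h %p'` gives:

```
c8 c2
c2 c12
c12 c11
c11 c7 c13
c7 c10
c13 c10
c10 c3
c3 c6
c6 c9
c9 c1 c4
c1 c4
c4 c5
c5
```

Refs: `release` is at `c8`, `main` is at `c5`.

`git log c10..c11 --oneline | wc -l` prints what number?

3

Reachable from c11: {c1, c10, c11, c13, c3, c4, c5, c6, c7, c9}.
Reachable from c10: {c1, c10, c3, c4, c5, c6, c9}.
In c11's history but not c10's: {c11, c13, c7} — 3 commits.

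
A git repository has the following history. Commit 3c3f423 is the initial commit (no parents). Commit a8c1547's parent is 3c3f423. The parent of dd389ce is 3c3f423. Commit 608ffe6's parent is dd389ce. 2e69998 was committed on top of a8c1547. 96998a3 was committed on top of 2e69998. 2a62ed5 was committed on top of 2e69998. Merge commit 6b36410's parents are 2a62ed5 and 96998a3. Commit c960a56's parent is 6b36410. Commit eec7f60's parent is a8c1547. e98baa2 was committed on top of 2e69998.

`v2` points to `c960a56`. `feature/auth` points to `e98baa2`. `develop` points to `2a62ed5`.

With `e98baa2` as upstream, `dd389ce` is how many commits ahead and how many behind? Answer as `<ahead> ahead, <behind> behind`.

1 ahead, 3 behind

Reachable from dd389ce: {3c3f423, dd389ce}.
Reachable from e98baa2: {2e69998, 3c3f423, a8c1547, e98baa2}.
Only in dd389ce's history (ahead): {dd389ce} — 1.
Only in e98baa2's history (behind): {2e69998, a8c1547, e98baa2} — 3.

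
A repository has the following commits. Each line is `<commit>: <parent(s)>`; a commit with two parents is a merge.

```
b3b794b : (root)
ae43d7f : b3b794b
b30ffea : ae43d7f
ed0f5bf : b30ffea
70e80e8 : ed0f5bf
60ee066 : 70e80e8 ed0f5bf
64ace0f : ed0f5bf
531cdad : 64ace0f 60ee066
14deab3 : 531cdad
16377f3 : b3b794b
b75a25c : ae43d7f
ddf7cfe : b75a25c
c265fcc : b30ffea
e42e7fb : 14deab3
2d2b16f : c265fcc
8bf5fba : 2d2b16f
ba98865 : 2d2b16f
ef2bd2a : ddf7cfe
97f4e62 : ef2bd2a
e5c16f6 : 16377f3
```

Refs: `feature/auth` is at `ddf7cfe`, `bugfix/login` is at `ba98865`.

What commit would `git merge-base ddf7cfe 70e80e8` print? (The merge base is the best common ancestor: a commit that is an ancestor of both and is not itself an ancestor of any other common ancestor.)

Ancestors of ddf7cfe: {ae43d7f, b3b794b, b75a25c, ddf7cfe}.
Ancestors of 70e80e8: {70e80e8, ae43d7f, b30ffea, b3b794b, ed0f5bf}.
Common ancestors: {ae43d7f, b3b794b}.
Among these, ae43d7f is not an ancestor of any other common ancestor — it is the merge base.

ae43d7f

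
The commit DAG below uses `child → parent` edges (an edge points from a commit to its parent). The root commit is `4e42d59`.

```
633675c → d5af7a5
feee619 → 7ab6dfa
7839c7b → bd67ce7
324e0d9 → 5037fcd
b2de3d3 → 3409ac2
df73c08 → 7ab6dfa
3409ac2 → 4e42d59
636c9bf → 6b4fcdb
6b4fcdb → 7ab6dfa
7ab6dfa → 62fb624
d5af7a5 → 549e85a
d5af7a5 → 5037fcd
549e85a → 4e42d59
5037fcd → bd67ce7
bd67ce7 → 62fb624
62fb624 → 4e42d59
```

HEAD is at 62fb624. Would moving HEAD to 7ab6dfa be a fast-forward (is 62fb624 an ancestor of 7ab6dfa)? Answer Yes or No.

A fast-forward from 62fb624 to 7ab6dfa is possible iff 62fb624 is an ancestor of 7ab6dfa.
Ancestors of 7ab6dfa: {4e42d59, 62fb624, 7ab6dfa}.
62fb624 is among them, so fast-forward is possible.

Yes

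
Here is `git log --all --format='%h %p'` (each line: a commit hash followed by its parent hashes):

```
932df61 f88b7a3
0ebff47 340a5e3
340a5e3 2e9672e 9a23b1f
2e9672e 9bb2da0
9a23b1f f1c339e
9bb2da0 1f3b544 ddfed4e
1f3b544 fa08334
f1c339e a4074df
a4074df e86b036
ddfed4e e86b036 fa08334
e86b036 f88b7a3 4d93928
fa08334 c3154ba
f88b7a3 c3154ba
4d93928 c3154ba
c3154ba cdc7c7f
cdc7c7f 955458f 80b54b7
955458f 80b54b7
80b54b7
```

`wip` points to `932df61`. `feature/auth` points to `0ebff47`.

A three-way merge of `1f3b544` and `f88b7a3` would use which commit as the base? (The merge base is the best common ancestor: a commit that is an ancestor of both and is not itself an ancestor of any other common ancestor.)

Ancestors of 1f3b544: {1f3b544, 80b54b7, 955458f, c3154ba, cdc7c7f, fa08334}.
Ancestors of f88b7a3: {80b54b7, 955458f, c3154ba, cdc7c7f, f88b7a3}.
Common ancestors: {80b54b7, 955458f, c3154ba, cdc7c7f}.
Among these, c3154ba is not an ancestor of any other common ancestor — it is the merge base.

c3154ba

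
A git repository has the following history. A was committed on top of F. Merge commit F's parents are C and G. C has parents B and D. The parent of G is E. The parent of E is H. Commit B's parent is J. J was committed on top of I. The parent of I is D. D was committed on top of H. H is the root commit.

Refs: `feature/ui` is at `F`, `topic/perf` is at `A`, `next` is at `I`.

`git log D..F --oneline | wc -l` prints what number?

Reachable from F: {B, C, D, E, F, G, H, I, J}.
Reachable from D: {D, H}.
In F's history but not D's: {B, C, E, F, G, I, J} — 7 commits.

7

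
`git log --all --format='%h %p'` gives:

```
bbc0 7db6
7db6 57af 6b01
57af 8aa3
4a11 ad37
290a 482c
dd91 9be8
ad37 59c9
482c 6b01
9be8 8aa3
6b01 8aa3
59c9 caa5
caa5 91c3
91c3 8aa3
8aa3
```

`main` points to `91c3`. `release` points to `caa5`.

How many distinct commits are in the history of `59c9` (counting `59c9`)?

4

Walking parent pointers from 59c9: reachable set = {59c9, 8aa3, 91c3, caa5}.
That is 4 commits.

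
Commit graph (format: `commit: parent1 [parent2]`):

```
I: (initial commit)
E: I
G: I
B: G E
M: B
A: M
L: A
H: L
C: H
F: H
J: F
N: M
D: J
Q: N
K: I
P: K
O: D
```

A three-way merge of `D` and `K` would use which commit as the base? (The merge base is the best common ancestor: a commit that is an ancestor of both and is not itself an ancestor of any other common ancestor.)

I

Ancestors of D: {A, B, D, E, F, G, H, I, J, L, M}.
Ancestors of K: {I, K}.
Common ancestors: {I}.
The only common ancestor is I, so it is the merge base.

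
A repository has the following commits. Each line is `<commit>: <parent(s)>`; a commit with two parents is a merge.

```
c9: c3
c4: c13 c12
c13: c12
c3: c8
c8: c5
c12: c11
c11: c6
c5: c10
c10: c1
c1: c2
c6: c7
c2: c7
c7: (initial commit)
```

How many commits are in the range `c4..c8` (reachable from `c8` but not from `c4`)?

Reachable from c8: {c1, c10, c2, c5, c7, c8}.
Reachable from c4: {c11, c12, c13, c4, c6, c7}.
In c8's history but not c4's: {c1, c10, c2, c5, c8} — 5 commits.

5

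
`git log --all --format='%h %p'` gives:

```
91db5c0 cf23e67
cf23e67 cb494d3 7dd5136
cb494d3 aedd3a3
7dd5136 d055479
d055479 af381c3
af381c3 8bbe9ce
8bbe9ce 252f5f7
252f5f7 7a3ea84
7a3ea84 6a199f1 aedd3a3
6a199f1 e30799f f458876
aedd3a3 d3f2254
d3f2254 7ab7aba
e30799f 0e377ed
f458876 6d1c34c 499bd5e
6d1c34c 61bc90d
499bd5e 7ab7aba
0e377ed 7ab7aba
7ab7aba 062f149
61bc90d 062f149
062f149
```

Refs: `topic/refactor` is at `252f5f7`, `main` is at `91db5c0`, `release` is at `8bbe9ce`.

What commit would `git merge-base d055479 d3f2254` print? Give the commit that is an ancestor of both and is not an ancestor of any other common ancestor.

d3f2254

Ancestors of d055479: {062f149, 0e377ed, 252f5f7, 499bd5e, 61bc90d, 6a199f1, 6d1c34c, 7a3ea84, 7ab7aba, 8bbe9ce, aedd3a3, af381c3, d055479, d3f2254, e30799f, f458876}.
Ancestors of d3f2254: {062f149, 7ab7aba, d3f2254}.
Common ancestors: {062f149, 7ab7aba, d3f2254}.
Among these, d3f2254 is not an ancestor of any other common ancestor — it is the merge base.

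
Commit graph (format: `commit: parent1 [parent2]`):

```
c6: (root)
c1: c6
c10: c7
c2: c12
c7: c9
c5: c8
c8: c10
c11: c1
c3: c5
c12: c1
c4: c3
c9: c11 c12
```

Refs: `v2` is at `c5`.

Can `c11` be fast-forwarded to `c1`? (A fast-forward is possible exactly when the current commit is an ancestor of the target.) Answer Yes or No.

A fast-forward from c11 to c1 is possible iff c11 is an ancestor of c1.
Ancestors of c1: {c1, c6}.
c11 is not among them, so fast-forward is not possible.

No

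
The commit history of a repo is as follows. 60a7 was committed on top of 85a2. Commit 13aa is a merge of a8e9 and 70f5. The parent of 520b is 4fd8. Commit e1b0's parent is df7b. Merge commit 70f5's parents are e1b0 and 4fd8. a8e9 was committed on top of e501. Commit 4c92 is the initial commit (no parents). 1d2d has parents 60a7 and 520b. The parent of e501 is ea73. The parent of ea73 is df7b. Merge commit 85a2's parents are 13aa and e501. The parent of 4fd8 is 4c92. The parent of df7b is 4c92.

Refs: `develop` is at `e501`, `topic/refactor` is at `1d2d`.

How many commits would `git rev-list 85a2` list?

Walking parent pointers from 85a2: reachable set = {13aa, 4c92, 4fd8, 70f5, 85a2, a8e9, df7b, e1b0, e501, ea73}.
That is 10 commits.

10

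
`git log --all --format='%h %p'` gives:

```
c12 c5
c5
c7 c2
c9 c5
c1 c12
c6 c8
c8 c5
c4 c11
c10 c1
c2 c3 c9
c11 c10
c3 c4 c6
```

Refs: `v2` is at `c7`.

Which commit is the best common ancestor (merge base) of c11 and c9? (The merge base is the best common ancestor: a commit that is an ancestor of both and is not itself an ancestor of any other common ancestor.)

c5

Ancestors of c11: {c1, c10, c11, c12, c5}.
Ancestors of c9: {c5, c9}.
Common ancestors: {c5}.
The only common ancestor is c5, so it is the merge base.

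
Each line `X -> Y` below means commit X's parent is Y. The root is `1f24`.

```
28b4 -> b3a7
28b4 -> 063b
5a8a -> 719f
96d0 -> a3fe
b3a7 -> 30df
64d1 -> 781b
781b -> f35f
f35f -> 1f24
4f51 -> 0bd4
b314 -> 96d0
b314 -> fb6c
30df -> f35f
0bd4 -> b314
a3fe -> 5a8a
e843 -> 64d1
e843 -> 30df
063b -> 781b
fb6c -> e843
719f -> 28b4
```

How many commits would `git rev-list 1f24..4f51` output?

16

Reachable from 4f51: {063b, 0bd4, 1f24, 28b4, 30df, 4f51, 5a8a, 64d1, 719f, 781b, 96d0, a3fe, b314, b3a7, e843, f35f, fb6c}.
Reachable from 1f24: {1f24}.
In 4f51's history but not 1f24's: {063b, 0bd4, 28b4, 30df, 4f51, 5a8a, 64d1, 719f, 781b, 96d0, a3fe, b314, b3a7, e843, f35f, fb6c} — 16 commits.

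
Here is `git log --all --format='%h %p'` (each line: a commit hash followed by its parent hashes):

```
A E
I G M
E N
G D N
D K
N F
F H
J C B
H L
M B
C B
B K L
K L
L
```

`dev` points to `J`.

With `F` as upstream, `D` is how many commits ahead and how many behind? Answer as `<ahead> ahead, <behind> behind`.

2 ahead, 2 behind

Reachable from D: {D, K, L}.
Reachable from F: {F, H, L}.
Only in D's history (ahead): {D, K} — 2.
Only in F's history (behind): {F, H} — 2.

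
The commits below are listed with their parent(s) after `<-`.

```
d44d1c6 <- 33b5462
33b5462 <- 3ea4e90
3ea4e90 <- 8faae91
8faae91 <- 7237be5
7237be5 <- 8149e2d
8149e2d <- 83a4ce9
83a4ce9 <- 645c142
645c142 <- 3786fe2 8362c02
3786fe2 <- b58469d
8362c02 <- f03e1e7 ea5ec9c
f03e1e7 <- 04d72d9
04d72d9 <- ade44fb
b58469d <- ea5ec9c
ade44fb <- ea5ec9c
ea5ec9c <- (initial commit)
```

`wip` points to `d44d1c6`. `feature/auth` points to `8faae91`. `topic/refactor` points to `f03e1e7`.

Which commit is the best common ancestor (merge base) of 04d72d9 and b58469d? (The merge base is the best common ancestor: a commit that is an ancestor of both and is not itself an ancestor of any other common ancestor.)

ea5ec9c

Ancestors of 04d72d9: {04d72d9, ade44fb, ea5ec9c}.
Ancestors of b58469d: {b58469d, ea5ec9c}.
Common ancestors: {ea5ec9c}.
The only common ancestor is ea5ec9c, so it is the merge base.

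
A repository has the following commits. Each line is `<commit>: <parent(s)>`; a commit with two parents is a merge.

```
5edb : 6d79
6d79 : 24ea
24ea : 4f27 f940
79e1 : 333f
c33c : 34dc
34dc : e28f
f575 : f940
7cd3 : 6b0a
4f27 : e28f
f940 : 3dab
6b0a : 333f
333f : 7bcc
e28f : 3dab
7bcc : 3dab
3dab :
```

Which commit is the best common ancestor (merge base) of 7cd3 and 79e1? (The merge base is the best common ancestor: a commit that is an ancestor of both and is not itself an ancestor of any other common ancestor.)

Ancestors of 7cd3: {333f, 3dab, 6b0a, 7bcc, 7cd3}.
Ancestors of 79e1: {333f, 3dab, 79e1, 7bcc}.
Common ancestors: {333f, 3dab, 7bcc}.
Among these, 333f is not an ancestor of any other common ancestor — it is the merge base.

333f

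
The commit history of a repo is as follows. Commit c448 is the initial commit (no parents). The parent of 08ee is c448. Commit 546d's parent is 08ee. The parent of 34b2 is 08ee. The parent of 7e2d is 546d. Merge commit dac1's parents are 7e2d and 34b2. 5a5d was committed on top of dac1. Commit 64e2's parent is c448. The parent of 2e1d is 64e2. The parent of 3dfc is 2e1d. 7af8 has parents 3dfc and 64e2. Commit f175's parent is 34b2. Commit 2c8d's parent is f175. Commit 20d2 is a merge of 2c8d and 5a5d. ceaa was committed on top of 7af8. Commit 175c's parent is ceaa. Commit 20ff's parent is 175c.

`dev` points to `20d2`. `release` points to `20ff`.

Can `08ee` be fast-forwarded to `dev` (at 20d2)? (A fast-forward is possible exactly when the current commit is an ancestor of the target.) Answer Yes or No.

A fast-forward from 08ee to 20d2 is possible iff 08ee is an ancestor of 20d2.
Ancestors of 20d2: {08ee, 20d2, 2c8d, 34b2, 546d, 5a5d, 7e2d, c448, dac1, f175}.
08ee is among them, so fast-forward is possible.

Yes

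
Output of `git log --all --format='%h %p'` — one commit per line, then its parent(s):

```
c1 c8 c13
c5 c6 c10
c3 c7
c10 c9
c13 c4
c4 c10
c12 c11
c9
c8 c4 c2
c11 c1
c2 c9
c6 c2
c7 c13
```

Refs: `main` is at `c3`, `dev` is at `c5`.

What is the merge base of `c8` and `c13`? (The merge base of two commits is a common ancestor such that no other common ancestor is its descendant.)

Ancestors of c8: {c10, c2, c4, c8, c9}.
Ancestors of c13: {c10, c13, c4, c9}.
Common ancestors: {c10, c4, c9}.
Among these, c4 is not an ancestor of any other common ancestor — it is the merge base.

c4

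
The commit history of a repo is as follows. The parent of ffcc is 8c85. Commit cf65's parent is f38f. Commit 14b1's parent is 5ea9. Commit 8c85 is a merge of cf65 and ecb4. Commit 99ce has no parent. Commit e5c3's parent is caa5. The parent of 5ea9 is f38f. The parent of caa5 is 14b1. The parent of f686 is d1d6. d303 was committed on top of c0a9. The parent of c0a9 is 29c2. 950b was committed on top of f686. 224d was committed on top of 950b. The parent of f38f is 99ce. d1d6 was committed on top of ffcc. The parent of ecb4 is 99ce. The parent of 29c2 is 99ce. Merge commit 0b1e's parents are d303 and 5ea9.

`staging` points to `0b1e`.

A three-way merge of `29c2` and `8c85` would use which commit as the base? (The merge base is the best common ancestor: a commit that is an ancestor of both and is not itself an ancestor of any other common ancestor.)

99ce

Ancestors of 29c2: {29c2, 99ce}.
Ancestors of 8c85: {8c85, 99ce, cf65, ecb4, f38f}.
Common ancestors: {99ce}.
The only common ancestor is 99ce, so it is the merge base.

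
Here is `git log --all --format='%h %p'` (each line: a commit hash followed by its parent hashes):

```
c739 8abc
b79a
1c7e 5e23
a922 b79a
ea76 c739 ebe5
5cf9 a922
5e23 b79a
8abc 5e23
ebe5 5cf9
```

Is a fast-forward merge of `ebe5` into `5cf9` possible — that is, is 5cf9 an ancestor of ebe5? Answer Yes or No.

A fast-forward from 5cf9 to ebe5 is possible iff 5cf9 is an ancestor of ebe5.
Ancestors of ebe5: {5cf9, a922, b79a, ebe5}.
5cf9 is among them, so fast-forward is possible.

Yes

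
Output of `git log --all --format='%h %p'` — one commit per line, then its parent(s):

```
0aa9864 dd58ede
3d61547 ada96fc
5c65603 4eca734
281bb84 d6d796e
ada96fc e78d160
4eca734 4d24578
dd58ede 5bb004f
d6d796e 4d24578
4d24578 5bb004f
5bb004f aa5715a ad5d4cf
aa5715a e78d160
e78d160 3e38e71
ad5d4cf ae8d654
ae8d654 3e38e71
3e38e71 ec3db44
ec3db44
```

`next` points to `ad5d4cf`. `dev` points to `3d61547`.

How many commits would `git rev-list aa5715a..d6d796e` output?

5

Reachable from d6d796e: {3e38e71, 4d24578, 5bb004f, aa5715a, ad5d4cf, ae8d654, d6d796e, e78d160, ec3db44}.
Reachable from aa5715a: {3e38e71, aa5715a, e78d160, ec3db44}.
In d6d796e's history but not aa5715a's: {4d24578, 5bb004f, ad5d4cf, ae8d654, d6d796e} — 5 commits.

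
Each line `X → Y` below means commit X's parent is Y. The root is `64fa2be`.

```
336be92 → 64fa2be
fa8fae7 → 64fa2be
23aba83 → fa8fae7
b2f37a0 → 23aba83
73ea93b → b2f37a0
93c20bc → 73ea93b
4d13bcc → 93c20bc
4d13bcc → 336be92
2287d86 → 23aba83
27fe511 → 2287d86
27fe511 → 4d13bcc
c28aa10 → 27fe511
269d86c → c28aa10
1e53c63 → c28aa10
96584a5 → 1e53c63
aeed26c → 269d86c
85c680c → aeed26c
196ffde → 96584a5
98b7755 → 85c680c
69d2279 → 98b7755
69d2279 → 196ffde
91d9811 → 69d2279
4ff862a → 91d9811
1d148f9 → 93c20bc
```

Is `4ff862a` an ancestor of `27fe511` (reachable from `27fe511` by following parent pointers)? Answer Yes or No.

Ancestors of 27fe511: {2287d86, 23aba83, 27fe511, 336be92, 4d13bcc, 64fa2be, 73ea93b, 93c20bc, b2f37a0, fa8fae7}.
4ff862a is not in that set, so it is not an ancestor of 27fe511.

No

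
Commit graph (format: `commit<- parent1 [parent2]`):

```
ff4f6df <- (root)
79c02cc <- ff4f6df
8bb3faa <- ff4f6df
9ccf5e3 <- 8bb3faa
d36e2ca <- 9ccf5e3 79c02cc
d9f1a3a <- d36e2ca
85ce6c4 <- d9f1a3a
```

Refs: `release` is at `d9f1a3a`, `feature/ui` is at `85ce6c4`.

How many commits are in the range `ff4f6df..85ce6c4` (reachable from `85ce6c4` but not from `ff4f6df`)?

Reachable from 85ce6c4: {79c02cc, 85ce6c4, 8bb3faa, 9ccf5e3, d36e2ca, d9f1a3a, ff4f6df}.
Reachable from ff4f6df: {ff4f6df}.
In 85ce6c4's history but not ff4f6df's: {79c02cc, 85ce6c4, 8bb3faa, 9ccf5e3, d36e2ca, d9f1a3a} — 6 commits.

6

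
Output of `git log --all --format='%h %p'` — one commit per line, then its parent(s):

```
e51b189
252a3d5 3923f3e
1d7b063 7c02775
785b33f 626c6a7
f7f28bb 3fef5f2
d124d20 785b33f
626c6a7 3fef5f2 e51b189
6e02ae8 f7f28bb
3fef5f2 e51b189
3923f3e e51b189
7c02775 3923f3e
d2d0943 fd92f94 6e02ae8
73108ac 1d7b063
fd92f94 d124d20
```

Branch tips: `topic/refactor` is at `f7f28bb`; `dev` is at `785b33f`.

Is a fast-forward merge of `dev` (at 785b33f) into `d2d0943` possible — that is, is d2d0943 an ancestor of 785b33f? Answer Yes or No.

A fast-forward from d2d0943 to 785b33f is possible iff d2d0943 is an ancestor of 785b33f.
Ancestors of 785b33f: {3fef5f2, 626c6a7, 785b33f, e51b189}.
d2d0943 is not among them, so fast-forward is not possible.

No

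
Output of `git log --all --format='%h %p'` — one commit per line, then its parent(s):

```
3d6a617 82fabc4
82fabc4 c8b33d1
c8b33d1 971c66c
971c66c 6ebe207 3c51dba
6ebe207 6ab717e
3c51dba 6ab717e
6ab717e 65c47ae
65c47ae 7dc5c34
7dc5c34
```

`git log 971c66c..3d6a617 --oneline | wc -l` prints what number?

3

Reachable from 3d6a617: {3c51dba, 3d6a617, 65c47ae, 6ab717e, 6ebe207, 7dc5c34, 82fabc4, 971c66c, c8b33d1}.
Reachable from 971c66c: {3c51dba, 65c47ae, 6ab717e, 6ebe207, 7dc5c34, 971c66c}.
In 3d6a617's history but not 971c66c's: {3d6a617, 82fabc4, c8b33d1} — 3 commits.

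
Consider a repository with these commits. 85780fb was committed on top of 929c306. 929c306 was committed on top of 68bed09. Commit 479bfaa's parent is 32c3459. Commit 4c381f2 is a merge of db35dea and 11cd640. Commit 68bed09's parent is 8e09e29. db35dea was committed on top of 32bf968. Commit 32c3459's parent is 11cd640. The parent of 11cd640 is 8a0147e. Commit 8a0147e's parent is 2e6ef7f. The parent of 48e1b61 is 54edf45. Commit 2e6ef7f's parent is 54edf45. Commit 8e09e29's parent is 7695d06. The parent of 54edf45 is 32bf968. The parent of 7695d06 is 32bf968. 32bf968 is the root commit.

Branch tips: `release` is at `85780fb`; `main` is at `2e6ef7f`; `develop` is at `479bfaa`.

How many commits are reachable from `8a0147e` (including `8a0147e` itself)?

Walking parent pointers from 8a0147e: reachable set = {2e6ef7f, 32bf968, 54edf45, 8a0147e}.
That is 4 commits.

4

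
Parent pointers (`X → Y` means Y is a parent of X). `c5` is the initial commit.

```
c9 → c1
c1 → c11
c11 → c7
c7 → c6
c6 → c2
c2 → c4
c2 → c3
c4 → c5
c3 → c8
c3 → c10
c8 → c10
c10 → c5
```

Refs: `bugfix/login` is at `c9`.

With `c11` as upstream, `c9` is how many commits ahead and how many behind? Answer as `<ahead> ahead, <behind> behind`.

2 ahead, 0 behind

Reachable from c9: {c1, c10, c11, c2, c3, c4, c5, c6, c7, c8, c9}.
Reachable from c11: {c10, c11, c2, c3, c4, c5, c6, c7, c8}.
Only in c9's history (ahead): {c1, c9} — 2.
Only in c11's history (behind): {} — 0.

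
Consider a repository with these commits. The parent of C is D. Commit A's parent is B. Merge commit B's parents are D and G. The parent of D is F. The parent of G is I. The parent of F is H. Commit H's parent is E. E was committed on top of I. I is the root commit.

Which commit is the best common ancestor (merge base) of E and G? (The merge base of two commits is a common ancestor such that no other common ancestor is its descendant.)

I

Ancestors of E: {E, I}.
Ancestors of G: {G, I}.
Common ancestors: {I}.
The only common ancestor is I, so it is the merge base.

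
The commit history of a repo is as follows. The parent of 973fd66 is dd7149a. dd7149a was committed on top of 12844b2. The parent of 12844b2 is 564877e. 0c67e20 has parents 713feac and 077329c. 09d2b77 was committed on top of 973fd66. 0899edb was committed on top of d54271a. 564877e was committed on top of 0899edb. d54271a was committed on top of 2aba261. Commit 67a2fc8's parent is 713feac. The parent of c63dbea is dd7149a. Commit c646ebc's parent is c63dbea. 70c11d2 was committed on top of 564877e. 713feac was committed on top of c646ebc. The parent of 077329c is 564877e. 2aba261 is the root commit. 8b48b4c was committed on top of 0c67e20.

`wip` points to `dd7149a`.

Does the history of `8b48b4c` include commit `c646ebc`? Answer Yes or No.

Ancestors of 8b48b4c (commits reachable by following parents): {077329c, 0899edb, 0c67e20, 12844b2, 2aba261, 564877e, 713feac, 8b48b4c, c63dbea, c646ebc, d54271a, dd7149a}.
c646ebc is in that set, so it is an ancestor of 8b48b4c.

Yes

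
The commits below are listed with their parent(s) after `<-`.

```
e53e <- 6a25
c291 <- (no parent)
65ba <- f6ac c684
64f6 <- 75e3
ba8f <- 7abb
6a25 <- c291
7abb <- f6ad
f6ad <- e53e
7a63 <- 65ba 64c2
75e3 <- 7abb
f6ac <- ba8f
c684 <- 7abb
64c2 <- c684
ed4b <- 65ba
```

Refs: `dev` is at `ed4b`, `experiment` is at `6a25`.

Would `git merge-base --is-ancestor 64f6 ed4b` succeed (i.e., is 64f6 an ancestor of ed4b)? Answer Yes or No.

Ancestors of ed4b: {65ba, 6a25, 7abb, ba8f, c291, c684, e53e, ed4b, f6ac, f6ad}.
64f6 is not in that set, so it is not an ancestor of ed4b.

No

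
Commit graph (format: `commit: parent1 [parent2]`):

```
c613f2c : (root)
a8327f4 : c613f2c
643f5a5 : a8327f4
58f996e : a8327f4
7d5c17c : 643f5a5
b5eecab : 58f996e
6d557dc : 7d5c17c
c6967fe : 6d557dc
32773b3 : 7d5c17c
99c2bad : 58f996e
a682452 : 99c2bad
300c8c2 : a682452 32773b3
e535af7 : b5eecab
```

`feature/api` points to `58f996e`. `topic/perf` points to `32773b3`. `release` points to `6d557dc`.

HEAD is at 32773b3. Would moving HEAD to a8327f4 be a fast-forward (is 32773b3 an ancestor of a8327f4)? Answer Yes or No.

No

A fast-forward from 32773b3 to a8327f4 is possible iff 32773b3 is an ancestor of a8327f4.
Ancestors of a8327f4: {a8327f4, c613f2c}.
32773b3 is not among them, so fast-forward is not possible.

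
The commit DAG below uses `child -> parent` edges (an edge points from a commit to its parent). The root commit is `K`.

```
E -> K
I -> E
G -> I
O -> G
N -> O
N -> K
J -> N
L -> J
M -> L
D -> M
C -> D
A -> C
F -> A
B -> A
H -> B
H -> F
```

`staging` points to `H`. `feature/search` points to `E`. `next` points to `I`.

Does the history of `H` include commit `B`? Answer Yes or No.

Yes

Ancestors of H (commits reachable by following parents): {A, B, C, D, E, F, G, H, I, J, K, L, M, N, O}.
B is in that set, so it is an ancestor of H.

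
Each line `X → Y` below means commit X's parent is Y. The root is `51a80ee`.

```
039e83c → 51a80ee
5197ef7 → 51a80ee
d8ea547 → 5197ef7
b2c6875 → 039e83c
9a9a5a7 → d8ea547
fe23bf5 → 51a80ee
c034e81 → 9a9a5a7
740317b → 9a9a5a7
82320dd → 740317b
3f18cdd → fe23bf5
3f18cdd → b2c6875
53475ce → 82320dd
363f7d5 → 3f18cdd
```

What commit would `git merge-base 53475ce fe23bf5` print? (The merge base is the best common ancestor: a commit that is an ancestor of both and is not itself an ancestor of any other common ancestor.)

51a80ee

Ancestors of 53475ce: {5197ef7, 51a80ee, 53475ce, 740317b, 82320dd, 9a9a5a7, d8ea547}.
Ancestors of fe23bf5: {51a80ee, fe23bf5}.
Common ancestors: {51a80ee}.
The only common ancestor is 51a80ee, so it is the merge base.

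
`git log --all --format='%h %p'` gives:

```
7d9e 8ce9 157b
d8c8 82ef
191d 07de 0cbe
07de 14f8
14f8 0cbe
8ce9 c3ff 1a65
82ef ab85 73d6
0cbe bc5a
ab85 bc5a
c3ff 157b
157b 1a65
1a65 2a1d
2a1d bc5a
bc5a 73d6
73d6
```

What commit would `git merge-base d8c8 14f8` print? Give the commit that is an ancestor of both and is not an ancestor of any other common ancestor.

bc5a

Ancestors of d8c8: {73d6, 82ef, ab85, bc5a, d8c8}.
Ancestors of 14f8: {0cbe, 14f8, 73d6, bc5a}.
Common ancestors: {73d6, bc5a}.
Among these, bc5a is not an ancestor of any other common ancestor — it is the merge base.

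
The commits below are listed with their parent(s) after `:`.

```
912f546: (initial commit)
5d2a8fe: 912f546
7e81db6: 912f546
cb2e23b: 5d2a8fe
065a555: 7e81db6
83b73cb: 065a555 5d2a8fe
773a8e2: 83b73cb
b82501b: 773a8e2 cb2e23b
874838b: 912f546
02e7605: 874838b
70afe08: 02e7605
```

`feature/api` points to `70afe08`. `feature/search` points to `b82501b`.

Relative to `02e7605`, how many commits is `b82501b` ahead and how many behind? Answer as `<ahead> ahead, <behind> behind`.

7 ahead, 2 behind

Reachable from b82501b: {065a555, 5d2a8fe, 773a8e2, 7e81db6, 83b73cb, 912f546, b82501b, cb2e23b}.
Reachable from 02e7605: {02e7605, 874838b, 912f546}.
Only in b82501b's history (ahead): {065a555, 5d2a8fe, 773a8e2, 7e81db6, 83b73cb, b82501b, cb2e23b} — 7.
Only in 02e7605's history (behind): {02e7605, 874838b} — 2.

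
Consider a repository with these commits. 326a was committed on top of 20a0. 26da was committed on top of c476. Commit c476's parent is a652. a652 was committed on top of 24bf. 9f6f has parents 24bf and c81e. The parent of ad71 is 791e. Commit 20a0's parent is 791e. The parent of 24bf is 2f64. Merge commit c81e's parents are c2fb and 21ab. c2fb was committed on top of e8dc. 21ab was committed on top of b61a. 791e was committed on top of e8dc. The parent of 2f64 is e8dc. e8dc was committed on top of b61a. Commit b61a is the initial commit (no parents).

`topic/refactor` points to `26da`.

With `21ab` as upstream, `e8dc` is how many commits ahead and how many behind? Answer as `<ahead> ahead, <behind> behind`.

Reachable from e8dc: {b61a, e8dc}.
Reachable from 21ab: {21ab, b61a}.
Only in e8dc's history (ahead): {e8dc} — 1.
Only in 21ab's history (behind): {21ab} — 1.

1 ahead, 1 behind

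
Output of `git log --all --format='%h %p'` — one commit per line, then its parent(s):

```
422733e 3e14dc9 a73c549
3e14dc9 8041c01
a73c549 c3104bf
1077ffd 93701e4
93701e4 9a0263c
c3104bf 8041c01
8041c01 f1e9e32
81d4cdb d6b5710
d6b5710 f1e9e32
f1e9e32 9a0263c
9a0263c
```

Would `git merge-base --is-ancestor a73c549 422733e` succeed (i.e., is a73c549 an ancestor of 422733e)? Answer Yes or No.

Yes

Ancestors of 422733e (commits reachable by following parents): {3e14dc9, 422733e, 8041c01, 9a0263c, a73c549, c3104bf, f1e9e32}.
a73c549 is in that set, so it is an ancestor of 422733e.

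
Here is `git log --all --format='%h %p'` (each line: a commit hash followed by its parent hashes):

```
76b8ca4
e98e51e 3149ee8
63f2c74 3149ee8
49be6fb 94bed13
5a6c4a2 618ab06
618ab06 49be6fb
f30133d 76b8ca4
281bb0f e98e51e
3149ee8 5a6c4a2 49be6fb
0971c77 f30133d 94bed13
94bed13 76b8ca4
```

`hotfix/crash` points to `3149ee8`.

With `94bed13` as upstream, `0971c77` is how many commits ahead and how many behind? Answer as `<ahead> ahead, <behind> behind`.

2 ahead, 0 behind

Reachable from 0971c77: {0971c77, 76b8ca4, 94bed13, f30133d}.
Reachable from 94bed13: {76b8ca4, 94bed13}.
Only in 0971c77's history (ahead): {0971c77, f30133d} — 2.
Only in 94bed13's history (behind): {} — 0.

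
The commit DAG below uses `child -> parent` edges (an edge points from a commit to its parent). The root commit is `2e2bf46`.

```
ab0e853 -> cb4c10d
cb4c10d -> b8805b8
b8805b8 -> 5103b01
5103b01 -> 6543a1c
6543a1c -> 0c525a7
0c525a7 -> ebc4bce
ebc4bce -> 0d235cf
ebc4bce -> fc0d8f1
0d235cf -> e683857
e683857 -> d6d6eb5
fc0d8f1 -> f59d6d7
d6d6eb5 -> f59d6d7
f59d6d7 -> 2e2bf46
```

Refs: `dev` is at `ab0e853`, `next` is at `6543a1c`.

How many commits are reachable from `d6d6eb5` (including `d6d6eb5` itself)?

3

Walking parent pointers from d6d6eb5: reachable set = {2e2bf46, d6d6eb5, f59d6d7}.
That is 3 commits.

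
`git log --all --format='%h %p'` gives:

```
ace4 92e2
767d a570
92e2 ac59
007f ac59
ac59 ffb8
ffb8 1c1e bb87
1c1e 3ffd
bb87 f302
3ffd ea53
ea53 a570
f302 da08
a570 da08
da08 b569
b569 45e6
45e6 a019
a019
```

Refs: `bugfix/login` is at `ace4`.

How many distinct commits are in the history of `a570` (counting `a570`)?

5

Walking parent pointers from a570: reachable set = {45e6, a019, a570, b569, da08}.
That is 5 commits.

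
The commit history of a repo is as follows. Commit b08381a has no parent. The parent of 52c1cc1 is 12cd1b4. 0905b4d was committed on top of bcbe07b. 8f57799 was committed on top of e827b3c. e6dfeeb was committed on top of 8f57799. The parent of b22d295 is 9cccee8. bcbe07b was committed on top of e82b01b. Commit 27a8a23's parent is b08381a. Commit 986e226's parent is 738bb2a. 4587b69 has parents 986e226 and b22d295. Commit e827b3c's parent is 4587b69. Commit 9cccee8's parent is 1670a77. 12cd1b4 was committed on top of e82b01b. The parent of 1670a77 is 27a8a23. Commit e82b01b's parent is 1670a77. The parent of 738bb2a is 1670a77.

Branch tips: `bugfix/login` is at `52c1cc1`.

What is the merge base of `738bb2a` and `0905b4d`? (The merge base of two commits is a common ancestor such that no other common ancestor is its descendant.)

Ancestors of 738bb2a: {1670a77, 27a8a23, 738bb2a, b08381a}.
Ancestors of 0905b4d: {0905b4d, 1670a77, 27a8a23, b08381a, bcbe07b, e82b01b}.
Common ancestors: {1670a77, 27a8a23, b08381a}.
Among these, 1670a77 is not an ancestor of any other common ancestor — it is the merge base.

1670a77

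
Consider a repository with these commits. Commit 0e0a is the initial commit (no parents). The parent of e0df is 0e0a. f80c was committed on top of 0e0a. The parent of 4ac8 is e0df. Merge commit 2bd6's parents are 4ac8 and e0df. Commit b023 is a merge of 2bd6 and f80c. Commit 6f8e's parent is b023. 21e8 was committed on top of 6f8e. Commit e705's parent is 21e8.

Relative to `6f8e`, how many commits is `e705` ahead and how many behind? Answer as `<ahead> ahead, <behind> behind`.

2 ahead, 0 behind

Reachable from e705: {0e0a, 21e8, 2bd6, 4ac8, 6f8e, b023, e0df, e705, f80c}.
Reachable from 6f8e: {0e0a, 2bd6, 4ac8, 6f8e, b023, e0df, f80c}.
Only in e705's history (ahead): {21e8, e705} — 2.
Only in 6f8e's history (behind): {} — 0.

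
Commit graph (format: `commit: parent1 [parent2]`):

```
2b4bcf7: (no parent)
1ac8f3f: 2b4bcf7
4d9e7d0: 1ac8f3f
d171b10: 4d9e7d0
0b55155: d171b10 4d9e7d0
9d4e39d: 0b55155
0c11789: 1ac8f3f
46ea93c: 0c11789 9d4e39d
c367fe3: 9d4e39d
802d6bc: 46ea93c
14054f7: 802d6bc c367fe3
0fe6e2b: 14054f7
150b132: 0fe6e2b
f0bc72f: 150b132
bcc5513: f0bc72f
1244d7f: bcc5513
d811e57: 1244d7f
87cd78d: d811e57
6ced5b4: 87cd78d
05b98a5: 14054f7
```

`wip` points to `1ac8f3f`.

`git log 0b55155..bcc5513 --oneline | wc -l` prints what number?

10

Reachable from bcc5513: {0b55155, 0c11789, 0fe6e2b, 14054f7, 150b132, 1ac8f3f, 2b4bcf7, 46ea93c, 4d9e7d0, 802d6bc, 9d4e39d, bcc5513, c367fe3, d171b10, f0bc72f}.
Reachable from 0b55155: {0b55155, 1ac8f3f, 2b4bcf7, 4d9e7d0, d171b10}.
In bcc5513's history but not 0b55155's: {0c11789, 0fe6e2b, 14054f7, 150b132, 46ea93c, 802d6bc, 9d4e39d, bcc5513, c367fe3, f0bc72f} — 10 commits.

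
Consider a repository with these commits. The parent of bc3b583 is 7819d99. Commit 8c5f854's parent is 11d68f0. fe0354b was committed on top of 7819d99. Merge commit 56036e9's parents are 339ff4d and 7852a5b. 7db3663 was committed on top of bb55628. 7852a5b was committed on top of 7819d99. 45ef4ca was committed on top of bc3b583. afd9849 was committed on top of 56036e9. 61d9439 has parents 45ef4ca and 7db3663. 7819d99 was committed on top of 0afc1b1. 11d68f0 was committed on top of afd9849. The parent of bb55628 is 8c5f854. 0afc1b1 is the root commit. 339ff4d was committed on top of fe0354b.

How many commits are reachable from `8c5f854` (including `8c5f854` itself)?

Walking parent pointers from 8c5f854: reachable set = {0afc1b1, 11d68f0, 339ff4d, 56036e9, 7819d99, 7852a5b, 8c5f854, afd9849, fe0354b}.
That is 9 commits.

9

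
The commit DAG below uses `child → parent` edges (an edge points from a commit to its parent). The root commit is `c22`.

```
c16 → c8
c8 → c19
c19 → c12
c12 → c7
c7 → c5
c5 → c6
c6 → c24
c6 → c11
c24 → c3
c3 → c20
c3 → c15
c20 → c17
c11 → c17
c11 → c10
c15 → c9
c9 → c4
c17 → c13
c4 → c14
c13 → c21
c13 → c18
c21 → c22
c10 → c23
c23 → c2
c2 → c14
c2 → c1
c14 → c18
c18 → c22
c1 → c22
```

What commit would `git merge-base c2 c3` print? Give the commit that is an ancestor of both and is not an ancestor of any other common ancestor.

c14

Ancestors of c2: {c1, c14, c18, c2, c22}.
Ancestors of c3: {c13, c14, c15, c17, c18, c20, c21, c22, c3, c4, c9}.
Common ancestors: {c14, c18, c22}.
Among these, c14 is not an ancestor of any other common ancestor — it is the merge base.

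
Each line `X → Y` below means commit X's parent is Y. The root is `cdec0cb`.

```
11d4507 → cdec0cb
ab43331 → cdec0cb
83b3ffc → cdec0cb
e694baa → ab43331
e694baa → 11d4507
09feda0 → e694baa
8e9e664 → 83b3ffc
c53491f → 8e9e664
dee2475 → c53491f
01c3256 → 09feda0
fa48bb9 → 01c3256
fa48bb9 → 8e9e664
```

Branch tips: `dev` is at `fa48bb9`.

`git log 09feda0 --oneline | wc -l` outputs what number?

5

Walking parent pointers from 09feda0: reachable set = {09feda0, 11d4507, ab43331, cdec0cb, e694baa}.
That is 5 commits.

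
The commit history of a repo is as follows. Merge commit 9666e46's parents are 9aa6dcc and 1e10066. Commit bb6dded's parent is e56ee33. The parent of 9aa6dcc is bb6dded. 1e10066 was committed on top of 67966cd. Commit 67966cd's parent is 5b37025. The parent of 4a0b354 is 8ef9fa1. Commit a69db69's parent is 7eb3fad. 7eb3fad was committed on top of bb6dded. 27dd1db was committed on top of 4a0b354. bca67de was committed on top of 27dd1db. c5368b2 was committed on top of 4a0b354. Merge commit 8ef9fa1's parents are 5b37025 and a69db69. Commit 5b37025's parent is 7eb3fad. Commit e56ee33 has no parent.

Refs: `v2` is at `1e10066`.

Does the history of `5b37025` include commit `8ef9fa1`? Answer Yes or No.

Ancestors of 5b37025: {5b37025, 7eb3fad, bb6dded, e56ee33}.
8ef9fa1 is not in that set, so it is not an ancestor of 5b37025.

No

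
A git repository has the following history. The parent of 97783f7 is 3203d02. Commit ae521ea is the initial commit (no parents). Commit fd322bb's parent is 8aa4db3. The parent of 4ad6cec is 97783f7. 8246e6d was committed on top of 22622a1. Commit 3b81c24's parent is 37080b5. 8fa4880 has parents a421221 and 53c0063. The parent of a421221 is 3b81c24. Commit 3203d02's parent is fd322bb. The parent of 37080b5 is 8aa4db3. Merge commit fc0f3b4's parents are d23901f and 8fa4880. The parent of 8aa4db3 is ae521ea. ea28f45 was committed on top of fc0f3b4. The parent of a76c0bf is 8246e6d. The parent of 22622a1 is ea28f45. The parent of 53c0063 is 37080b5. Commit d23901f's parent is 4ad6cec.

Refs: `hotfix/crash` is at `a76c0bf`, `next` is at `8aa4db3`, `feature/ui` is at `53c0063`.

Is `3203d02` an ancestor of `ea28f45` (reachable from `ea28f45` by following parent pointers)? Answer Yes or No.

Yes

Ancestors of ea28f45 (commits reachable by following parents): {3203d02, 37080b5, 3b81c24, 4ad6cec, 53c0063, 8aa4db3, 8fa4880, 97783f7, a421221, ae521ea, d23901f, ea28f45, fc0f3b4, fd322bb}.
3203d02 is in that set, so it is an ancestor of ea28f45.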